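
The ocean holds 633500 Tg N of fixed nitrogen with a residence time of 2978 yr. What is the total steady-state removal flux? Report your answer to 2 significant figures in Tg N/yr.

210 Tg N/yr

F = M / τ = 633500 / 2978 = 212.7 Tg N/yr.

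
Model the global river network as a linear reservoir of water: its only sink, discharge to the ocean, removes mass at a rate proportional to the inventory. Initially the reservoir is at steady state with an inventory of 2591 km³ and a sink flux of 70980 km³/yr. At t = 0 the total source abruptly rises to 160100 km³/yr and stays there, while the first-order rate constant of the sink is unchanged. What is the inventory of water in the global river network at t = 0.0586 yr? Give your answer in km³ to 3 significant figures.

Residence time τ = M₀/F₀ = 0.03650 yr. The eventual steady state is M_∞ = M₀·(F₁/F₀) = 2591 × 160100/70980 = 5844.2 km³.
The anomaly ΔM(t) = M(t) − M_∞ decays as ΔM₀·e^(−t/τ) with ΔM₀ = 2591 − 5844.2 = −3253 km³.
At t = 0.0586 yr, e^(−t/τ) = e^(−1.605) = 0.2008, so ΔM = −653.3 km³ and M = 5844.2 − 653.3 = 5190.9 km³.

5190 km³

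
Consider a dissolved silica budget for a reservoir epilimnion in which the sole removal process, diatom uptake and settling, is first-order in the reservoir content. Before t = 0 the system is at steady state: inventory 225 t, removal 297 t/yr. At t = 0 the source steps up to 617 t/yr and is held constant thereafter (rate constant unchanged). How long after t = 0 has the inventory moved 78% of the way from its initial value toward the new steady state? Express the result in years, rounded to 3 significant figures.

1.15 yr

τ = M₀/F₀ = 225/297 = 0.7576 yr.
The remaining gap fraction is e^(−t/τ); 78% covered ⇒ e^(−t/τ) = 0.220.
t = −τ ln(0.220) = 0.7576 × 1.514 = 1.147 yr.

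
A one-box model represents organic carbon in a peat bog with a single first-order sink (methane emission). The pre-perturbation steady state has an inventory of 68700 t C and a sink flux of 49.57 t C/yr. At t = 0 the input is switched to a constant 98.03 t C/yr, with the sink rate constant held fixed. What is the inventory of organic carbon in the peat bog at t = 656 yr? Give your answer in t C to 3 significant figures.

94000 t C

τ = M₀/F₀ = 68700/49.57 = 1386 yr; rate constant k = 1/τ.
New steady state M_∞ = F₁/k = F₁·τ = 98.03 × 1386 = 135860 t C.
M(t) = M_∞ + (M₀ − M_∞)·e^(−t/τ); t/τ = 656/1386 = 0.4733, so e^(−t/τ) = 0.6229.
M(t) = 135860 − 67160 × 0.6229 = 94025 t C.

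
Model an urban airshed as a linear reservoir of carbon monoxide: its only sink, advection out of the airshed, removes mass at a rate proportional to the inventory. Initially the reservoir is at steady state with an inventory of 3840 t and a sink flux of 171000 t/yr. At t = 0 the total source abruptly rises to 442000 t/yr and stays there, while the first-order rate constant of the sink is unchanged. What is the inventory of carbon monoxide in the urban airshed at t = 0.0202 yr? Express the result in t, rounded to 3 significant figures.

7450 t

The sink rate constant is k = F₀/M₀ = 171000/3840 = 44.53 yr⁻¹.
Solving dM/dt = F₁ − kM with M(0) = M₀ gives M(t) = F₁/k + (M₀ − F₁/k)·e^(−kt).
F₁/k = 442000/44.53 = 9925.6 t; kt = 44.53 × 0.0202 = 0.8995, e^(−kt) = 0.4068.
M(0.0202) = 9925.6 + (3840 − 9925.6) × 0.4068 = 9925.6 − 2475 = 7450.2 t.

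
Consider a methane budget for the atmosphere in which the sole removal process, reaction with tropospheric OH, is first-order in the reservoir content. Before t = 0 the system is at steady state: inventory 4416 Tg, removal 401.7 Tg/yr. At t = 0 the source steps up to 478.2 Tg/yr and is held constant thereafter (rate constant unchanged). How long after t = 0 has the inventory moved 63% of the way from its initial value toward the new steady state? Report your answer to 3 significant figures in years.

τ = M₀/F₀ = 4416/401.7 = 10.99 yr.
The remaining gap fraction is e^(−t/τ); 63% covered ⇒ e^(−t/τ) = 0.370.
t = −τ ln(0.370) = 10.99 × 0.9943 = 10.93 yr.

10.9 yr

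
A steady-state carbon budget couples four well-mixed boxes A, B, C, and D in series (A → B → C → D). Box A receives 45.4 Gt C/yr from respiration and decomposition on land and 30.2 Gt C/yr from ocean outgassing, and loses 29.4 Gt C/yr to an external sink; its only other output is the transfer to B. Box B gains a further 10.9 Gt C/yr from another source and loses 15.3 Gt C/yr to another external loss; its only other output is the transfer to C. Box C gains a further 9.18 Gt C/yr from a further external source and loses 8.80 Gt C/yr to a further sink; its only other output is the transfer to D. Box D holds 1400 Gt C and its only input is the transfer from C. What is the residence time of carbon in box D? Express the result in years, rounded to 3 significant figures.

Box A: F(A→B) = (45.4 + 30.2) − 29.4 = 46.200 Gt C/yr.
Box B: F(B→C) = (46.200 + 10.9) − 15.3 = 41.800 Gt C/yr.
Box C: F(C→D) = (41.800 + 9.18) − 8.80 = 42.180 Gt C/yr.
Box D throughput = its input = 42.180 Gt C/yr; τ = 1400 / 42.180 = 33.19 yr.

33.2 yr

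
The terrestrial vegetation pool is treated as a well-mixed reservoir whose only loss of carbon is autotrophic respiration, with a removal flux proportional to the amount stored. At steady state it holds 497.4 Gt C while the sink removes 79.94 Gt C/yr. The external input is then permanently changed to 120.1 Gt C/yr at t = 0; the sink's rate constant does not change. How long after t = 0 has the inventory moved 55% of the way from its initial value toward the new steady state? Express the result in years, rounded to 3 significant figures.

4.97 yr

τ = M₀/F₀ = 497.4/79.94 = 6.222 yr.
The remaining gap fraction is e^(−t/τ); 55% covered ⇒ e^(−t/τ) = 0.450.
t = −τ ln(0.450) = 6.222 × 0.7985 = 4.968 yr.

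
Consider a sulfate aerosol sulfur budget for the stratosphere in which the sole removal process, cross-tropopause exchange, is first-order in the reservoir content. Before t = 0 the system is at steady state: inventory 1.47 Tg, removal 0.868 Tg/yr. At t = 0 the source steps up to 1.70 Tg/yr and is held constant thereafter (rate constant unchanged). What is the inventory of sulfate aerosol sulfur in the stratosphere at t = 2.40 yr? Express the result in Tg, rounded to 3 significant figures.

The sink rate constant is k = F₀/M₀ = 0.868/1.47 = 0.5905 yr⁻¹.
Solving dM/dt = F₁ − kM with M(0) = M₀ gives M(t) = F₁/k + (M₀ − F₁/k)·e^(−kt).
F₁/k = 1.70/0.5905 = 2.8790 Tg; kt = 0.5905 × 2.40 = 1.417, e^(−kt) = 0.2424.
M(2.40) = 2.8790 + (1.47 − 2.8790) × 0.2424 = 2.8790 − 0.3416 = 2.5375 Tg.

2.54 Tg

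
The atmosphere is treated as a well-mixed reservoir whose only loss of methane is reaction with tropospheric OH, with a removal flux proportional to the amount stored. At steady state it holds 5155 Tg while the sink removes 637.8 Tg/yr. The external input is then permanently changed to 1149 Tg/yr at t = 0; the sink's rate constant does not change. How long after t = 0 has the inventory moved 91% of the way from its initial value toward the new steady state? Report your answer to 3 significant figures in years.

19.5 yr

τ = M₀/F₀ = 5155/637.8 = 8.082 yr.
The remaining gap fraction is e^(−t/τ); 91% covered ⇒ e^(−t/τ) = 0.0900.
t = −τ ln(0.0900) = 8.082 × 2.408 = 19.46 yr.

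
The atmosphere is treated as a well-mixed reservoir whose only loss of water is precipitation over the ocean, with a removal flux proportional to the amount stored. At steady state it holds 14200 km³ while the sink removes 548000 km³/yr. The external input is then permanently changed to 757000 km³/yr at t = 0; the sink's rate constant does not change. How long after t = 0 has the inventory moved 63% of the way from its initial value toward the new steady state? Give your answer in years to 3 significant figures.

τ = M₀/F₀ = 14200/548000 = 0.02591 yr.
The remaining gap fraction is e^(−t/τ); 63% covered ⇒ e^(−t/τ) = 0.370.
t = −τ ln(0.370) = 0.02591 × 0.9943 = 0.02576 yr.

0.0258 yr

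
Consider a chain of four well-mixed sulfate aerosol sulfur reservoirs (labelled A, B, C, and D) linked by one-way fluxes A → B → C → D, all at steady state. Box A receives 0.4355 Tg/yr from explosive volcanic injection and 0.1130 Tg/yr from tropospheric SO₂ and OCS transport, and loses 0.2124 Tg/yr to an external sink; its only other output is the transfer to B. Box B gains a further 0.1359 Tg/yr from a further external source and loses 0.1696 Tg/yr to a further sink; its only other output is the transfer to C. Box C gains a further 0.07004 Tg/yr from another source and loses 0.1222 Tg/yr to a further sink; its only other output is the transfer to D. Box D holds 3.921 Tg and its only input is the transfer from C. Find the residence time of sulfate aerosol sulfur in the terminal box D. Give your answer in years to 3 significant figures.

15.7 yr

Box A: F(A→B) = (0.4355 + 0.1130) − 0.2124 = 0.33610 Tg/yr.
Box B: F(B→C) = (0.33610 + 0.1359) − 0.1696 = 0.30240 Tg/yr.
Box C: F(C→D) = (0.30240 + 0.07004) − 0.1222 = 0.25024 Tg/yr.
Box D throughput = its input = 0.25024 Tg/yr; τ = 3.921 / 0.25024 = 15.67 yr.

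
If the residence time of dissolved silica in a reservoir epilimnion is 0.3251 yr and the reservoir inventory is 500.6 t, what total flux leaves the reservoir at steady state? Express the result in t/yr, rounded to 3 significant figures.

1540 t/yr

F = M / τ = 500.6 / 0.3251 = 1540 t/yr.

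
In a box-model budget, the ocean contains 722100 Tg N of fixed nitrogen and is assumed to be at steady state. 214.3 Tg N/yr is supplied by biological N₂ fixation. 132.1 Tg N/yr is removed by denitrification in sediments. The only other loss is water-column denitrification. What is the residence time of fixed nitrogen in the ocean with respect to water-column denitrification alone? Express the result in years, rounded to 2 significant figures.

At steady state ΣF_in = ΣF_out.
ΣF_in = 214.30 Tg N/yr.
Water-column denitrification flux = ΣF_in − (132.1) = 214.30 − 132.1 = 82.20 Tg N/yr.
τ = M / F = 722100 / 82.20 = 8785 yr.

8800 yr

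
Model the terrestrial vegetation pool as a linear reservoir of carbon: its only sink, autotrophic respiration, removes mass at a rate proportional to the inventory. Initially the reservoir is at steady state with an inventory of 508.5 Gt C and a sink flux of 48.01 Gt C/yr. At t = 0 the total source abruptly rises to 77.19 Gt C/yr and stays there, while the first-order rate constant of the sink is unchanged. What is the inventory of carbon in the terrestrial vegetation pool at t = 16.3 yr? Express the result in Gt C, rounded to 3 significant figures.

751 Gt C

The sink rate constant is k = F₀/M₀ = 48.01/508.5 = 0.09441 yr⁻¹.
Solving dM/dt = F₁ − kM with M(0) = M₀ gives M(t) = F₁/k + (M₀ − F₁/k)·e^(−kt).
F₁/k = 77.19/0.09441 = 817.56 Gt C; kt = 0.09441 × 16.3 = 1.539, e^(−kt) = 0.2146.
M(16.3) = 817.56 + (508.5 − 817.56) × 0.2146 = 817.56 − 66.33 = 751.24 Gt C.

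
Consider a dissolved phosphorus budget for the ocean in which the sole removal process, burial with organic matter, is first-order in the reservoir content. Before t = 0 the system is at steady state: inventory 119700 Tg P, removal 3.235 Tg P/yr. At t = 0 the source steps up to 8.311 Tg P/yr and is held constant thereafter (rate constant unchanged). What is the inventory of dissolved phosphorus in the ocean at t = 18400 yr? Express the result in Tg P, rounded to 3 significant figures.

τ = M₀/F₀ = 119700/3.235 = 37000 yr; rate constant k = 1/τ.
New steady state M_∞ = F₁/k = F₁·τ = 8.311 × 37000 = 307520 Tg P.
M(t) = M_∞ + (M₀ − M_∞)·e^(−t/τ); t/τ = 18400/37000 = 0.4973, so e^(−t/τ) = 0.6082.
M(t) = 307520 − 187800 × 0.6082 = 193290 Tg P.

193000 Tg P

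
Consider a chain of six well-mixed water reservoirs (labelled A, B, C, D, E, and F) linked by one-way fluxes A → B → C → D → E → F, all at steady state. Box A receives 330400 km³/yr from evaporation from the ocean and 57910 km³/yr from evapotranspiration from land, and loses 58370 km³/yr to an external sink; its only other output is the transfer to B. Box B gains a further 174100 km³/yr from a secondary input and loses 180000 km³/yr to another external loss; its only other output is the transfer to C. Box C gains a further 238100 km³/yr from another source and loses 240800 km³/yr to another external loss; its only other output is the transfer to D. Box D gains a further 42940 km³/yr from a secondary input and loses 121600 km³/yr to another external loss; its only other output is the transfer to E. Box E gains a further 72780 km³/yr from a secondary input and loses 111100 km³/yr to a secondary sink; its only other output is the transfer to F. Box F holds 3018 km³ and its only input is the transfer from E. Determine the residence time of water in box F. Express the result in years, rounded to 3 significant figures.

0.0148 yr

Box A: F(A→B) = (330400 + 57910) − 58370 = 329940 km³/yr.
Box B: F(B→C) = (329940 + 174100) − 180000 = 324040 km³/yr.
Box C: F(C→D) = (324040 + 238100) − 240800 = 321340 km³/yr.
Box D: F(D→E) = (321340 + 42940) − 121600 = 242680 km³/yr.
Box E: F(E→F) = (242680 + 72780) − 111100 = 204360 km³/yr.
Box F throughput = its input = 204360 km³/yr; τ = 3018 / 204360 = 0.01477 yr.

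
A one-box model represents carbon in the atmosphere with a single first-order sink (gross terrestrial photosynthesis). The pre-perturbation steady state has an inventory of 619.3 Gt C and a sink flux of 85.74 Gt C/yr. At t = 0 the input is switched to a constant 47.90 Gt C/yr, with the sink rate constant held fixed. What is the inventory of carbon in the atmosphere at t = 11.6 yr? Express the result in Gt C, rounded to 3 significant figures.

401 Gt C

The sink rate constant is k = F₀/M₀ = 85.74/619.3 = 0.1384 yr⁻¹.
Solving dM/dt = F₁ − kM with M(0) = M₀ gives M(t) = F₁/k + (M₀ − F₁/k)·e^(−kt).
F₁/k = 47.90/0.1384 = 345.98 Gt C; kt = 0.1384 × 11.6 = 1.606, e^(−kt) = 0.2007.
M(11.6) = 345.98 + (619.3 − 345.98) × 0.2007 = 345.98 + 54.85 = 400.83 Gt C.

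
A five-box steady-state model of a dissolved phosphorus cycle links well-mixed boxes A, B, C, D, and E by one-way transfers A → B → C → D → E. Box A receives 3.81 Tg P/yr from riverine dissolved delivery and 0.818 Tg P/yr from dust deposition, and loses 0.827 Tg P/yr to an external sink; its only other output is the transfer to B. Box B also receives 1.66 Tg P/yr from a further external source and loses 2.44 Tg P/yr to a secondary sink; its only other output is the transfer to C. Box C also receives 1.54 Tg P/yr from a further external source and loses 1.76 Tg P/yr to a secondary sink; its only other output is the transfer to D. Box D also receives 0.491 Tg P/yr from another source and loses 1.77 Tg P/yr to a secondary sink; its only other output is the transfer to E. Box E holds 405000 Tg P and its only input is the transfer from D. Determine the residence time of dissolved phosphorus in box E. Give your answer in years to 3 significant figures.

Box A: F(A→B) = (3.81 + 0.818) − 0.827 = 3.8010 Tg P/yr.
Box B: F(B→C) = (3.8010 + 1.66) − 2.44 = 3.0210 Tg P/yr.
Box C: F(C→D) = (3.0210 + 1.54) − 1.76 = 2.8010 Tg P/yr.
Box D: F(D→E) = (2.8010 + 0.491) − 1.77 = 1.5220 Tg P/yr.
Box E throughput = its input = 1.5220 Tg P/yr; τ = 405000 / 1.5220 = 266100 yr.

266000 yr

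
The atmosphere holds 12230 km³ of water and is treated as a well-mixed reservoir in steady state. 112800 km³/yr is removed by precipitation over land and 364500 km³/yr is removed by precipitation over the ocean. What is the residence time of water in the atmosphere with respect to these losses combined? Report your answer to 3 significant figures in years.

Total removal = 112800 + 364500 = 477300 km³/yr.
τ = M / ΣF_out = 12230 / 477300 = 0.02562 yr.

0.0256 yr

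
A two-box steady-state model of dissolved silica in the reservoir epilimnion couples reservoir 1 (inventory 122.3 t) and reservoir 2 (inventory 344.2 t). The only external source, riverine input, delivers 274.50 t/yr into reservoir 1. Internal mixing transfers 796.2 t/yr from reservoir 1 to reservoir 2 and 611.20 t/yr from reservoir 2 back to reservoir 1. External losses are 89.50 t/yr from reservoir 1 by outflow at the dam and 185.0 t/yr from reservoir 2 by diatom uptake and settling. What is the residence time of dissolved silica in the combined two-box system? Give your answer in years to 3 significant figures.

For the system as a whole, the A↔B exchange is internal and contributes nothing to the throughput; only the external sinks remove mass.
M_total = 122.3 + 344.2 = 466.50 t.
ΣF_external_out = 89.50 + 185.0 = 274.50 t/yr.
τ = M_total / ΣF_ext = 466.50 / 274.50 = 1.699 yr.

1.70 yr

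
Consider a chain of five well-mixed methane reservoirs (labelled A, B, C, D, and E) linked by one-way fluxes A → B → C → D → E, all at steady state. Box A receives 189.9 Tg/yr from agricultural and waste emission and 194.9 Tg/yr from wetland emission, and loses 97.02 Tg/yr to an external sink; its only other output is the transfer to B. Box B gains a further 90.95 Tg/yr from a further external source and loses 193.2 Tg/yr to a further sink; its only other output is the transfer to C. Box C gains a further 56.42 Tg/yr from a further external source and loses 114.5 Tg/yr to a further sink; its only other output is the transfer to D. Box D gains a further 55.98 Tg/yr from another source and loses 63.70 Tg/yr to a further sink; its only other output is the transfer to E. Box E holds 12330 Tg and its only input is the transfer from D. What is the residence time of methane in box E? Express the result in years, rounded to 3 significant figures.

103 yr

Box A: F(A→B) = (189.9 + 194.9) − 97.02 = 287.78 Tg/yr.
Box B: F(B→C) = (287.78 + 90.95) − 193.2 = 185.53 Tg/yr.
Box C: F(C→D) = (185.53 + 56.42) − 114.5 = 127.45 Tg/yr.
Box D: F(D→E) = (127.45 + 55.98) − 63.70 = 119.73 Tg/yr.
Box E throughput = its input = 119.73 Tg/yr; τ = 12330 / 119.73 = 103.0 yr.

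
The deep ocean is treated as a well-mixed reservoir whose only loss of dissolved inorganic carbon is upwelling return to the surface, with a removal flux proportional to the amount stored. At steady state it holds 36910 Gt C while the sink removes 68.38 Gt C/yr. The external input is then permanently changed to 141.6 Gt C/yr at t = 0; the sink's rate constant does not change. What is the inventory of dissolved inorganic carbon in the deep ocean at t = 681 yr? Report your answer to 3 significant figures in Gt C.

65200 Gt C

The sink rate constant is k = F₀/M₀ = 68.38/36910 = 0.001853 yr⁻¹.
Solving dM/dt = F₁ − kM with M(0) = M₀ gives M(t) = F₁/k + (M₀ − F₁/k)·e^(−kt).
F₁/k = 141.6/0.001853 = 76433 Gt C; kt = 0.001853 × 681 = 1.262, e^(−kt) = 0.2832.
M(681) = 76433 + (36910 − 76433) × 0.2832 = 76433 − 11190 = 65240 Gt C.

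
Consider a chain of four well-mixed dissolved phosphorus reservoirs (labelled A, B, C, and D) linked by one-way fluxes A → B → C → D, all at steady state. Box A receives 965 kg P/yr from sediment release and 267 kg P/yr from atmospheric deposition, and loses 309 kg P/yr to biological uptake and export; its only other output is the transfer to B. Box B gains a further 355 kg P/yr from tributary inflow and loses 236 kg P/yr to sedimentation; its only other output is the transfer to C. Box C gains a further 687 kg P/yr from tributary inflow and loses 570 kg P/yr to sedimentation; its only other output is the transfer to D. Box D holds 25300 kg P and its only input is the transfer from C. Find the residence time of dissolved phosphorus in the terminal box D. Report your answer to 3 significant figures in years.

Box A: F(A→B) = (965 + 267) − 309 = 923.00 kg P/yr.
Box B: F(B→C) = (923.00 + 355) − 236 = 1042.0 kg P/yr.
Box C: F(C→D) = (1042.0 + 687) − 570 = 1159.0 kg P/yr.
Box D throughput = its input = 1159.0 kg P/yr; τ = 25300 / 1159.0 = 21.83 yr.

21.8 yr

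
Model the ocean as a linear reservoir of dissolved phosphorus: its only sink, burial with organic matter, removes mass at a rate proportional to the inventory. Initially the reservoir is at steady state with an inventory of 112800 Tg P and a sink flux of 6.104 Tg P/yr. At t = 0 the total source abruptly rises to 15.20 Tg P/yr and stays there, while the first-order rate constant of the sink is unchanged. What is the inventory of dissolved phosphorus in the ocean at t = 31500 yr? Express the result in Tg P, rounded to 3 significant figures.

Residence time τ = M₀/F₀ = 18480 yr. The eventual steady state is M_∞ = M₀·(F₁/F₀) = 112800 × 15.20/6.104 = 280890 Tg P.
The anomaly ΔM(t) = M(t) − M_∞ decays as ΔM₀·e^(−t/τ) with ΔM₀ = 112800 − 280890 = −168100 Tg P.
At t = 31500 yr, e^(−t/τ) = e^(−1.705) = 0.1818, so ΔM = −30570 Tg P and M = 280890 − 30570 = 250320 Tg P.

250000 Tg P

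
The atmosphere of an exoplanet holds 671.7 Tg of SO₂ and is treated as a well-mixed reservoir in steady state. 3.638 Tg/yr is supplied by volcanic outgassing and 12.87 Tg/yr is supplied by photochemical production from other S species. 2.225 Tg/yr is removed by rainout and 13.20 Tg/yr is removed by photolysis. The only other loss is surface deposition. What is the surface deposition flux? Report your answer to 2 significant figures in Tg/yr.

At steady state ΣF_in = ΣF_out.
ΣF_in = 3.638 + 12.87 = 16.508 Tg/yr.
Surface deposition flux = ΣF_in − (2.225 + 13.20) = 16.508 − 15.42 = 1.083 Tg/yr.

1.1 Tg/yr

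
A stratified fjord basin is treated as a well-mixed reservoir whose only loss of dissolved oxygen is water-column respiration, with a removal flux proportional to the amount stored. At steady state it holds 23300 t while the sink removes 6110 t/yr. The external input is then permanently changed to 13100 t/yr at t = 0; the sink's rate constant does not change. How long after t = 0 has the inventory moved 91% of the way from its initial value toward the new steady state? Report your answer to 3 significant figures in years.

9.18 yr

τ = M₀/F₀ = 23300/6110 = 3.813 yr.
The remaining gap fraction is e^(−t/τ); 91% covered ⇒ e^(−t/τ) = 0.0900.
t = −τ ln(0.0900) = 3.813 × 2.408 = 9.183 yr.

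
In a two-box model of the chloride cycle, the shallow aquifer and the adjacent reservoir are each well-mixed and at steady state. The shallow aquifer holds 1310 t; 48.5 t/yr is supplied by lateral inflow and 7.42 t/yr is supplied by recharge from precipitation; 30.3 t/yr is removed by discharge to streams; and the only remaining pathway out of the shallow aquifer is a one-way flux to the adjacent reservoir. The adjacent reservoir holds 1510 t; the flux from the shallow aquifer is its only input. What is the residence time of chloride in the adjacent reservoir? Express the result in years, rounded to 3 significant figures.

58.9 yr

Balance the shallow aquifer: ΣF_in = 48.5 + 7.42 = 55.920 t/yr.
Flux to the adjacent reservoir = ΣF_in − (30.3) = 25.620 t/yr.
At steady state the output of the adjacent reservoir equals its input, 25.620 t/yr.
τ = M / F = 1510 / 25.620 = 58.94 yr.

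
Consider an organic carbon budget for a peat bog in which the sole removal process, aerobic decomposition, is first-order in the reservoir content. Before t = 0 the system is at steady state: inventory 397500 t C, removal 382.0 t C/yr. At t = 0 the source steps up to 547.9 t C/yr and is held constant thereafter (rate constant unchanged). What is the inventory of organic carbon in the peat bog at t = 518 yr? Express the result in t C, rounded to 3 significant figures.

τ = M₀/F₀ = 397500/382.0 = 1041 yr; rate constant k = 1/τ.
New steady state M_∞ = F₁/k = F₁·τ = 547.9 × 1041 = 570130 t C.
M(t) = M_∞ + (M₀ − M_∞)·e^(−t/τ); t/τ = 518/1041 = 0.4978, so e^(−t/τ) = 0.6079.
M(t) = 570130 − 172600 × 0.6079 = 465190 t C.

465000 t C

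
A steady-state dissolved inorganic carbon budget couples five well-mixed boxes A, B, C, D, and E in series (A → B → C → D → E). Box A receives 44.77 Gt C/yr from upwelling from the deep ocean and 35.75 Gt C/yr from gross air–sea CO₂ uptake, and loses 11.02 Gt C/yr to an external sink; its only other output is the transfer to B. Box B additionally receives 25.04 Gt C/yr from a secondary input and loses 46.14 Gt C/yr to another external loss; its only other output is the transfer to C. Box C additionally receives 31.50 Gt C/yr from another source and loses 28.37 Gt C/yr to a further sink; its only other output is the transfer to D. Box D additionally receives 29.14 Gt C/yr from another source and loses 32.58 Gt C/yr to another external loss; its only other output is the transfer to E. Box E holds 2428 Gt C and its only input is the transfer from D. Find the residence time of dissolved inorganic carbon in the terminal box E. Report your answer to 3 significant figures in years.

50.5 yr

Box A: F(A→B) = (44.77 + 35.75) − 11.02 = 69.500 Gt C/yr.
Box B: F(B→C) = (69.500 + 25.04) − 46.14 = 48.400 Gt C/yr.
Box C: F(C→D) = (48.400 + 31.50) − 28.37 = 51.530 Gt C/yr.
Box D: F(D→E) = (51.530 + 29.14) − 32.58 = 48.090 Gt C/yr.
Box E throughput = its input = 48.090 Gt C/yr; τ = 2428 / 48.090 = 50.49 yr.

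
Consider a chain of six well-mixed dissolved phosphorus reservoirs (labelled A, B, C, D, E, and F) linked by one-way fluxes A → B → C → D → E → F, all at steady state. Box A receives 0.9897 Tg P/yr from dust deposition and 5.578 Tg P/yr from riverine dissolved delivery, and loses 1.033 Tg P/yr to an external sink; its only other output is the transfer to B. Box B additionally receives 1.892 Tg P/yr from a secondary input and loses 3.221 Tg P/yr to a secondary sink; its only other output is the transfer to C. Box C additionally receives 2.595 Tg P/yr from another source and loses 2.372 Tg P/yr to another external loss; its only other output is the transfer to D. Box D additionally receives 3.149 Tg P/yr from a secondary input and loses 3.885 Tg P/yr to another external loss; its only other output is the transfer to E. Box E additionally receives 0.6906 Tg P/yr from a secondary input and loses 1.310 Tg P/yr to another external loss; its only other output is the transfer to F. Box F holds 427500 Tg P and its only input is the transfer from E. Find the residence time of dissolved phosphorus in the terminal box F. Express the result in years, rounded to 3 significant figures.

139000 yr

Box A: F(A→B) = (0.9897 + 5.578) − 1.033 = 5.5347 Tg P/yr.
Box B: F(B→C) = (5.5347 + 1.892) − 3.221 = 4.2057 Tg P/yr.
Box C: F(C→D) = (4.2057 + 2.595) − 2.372 = 4.4287 Tg P/yr.
Box D: F(D→E) = (4.4287 + 3.149) − 3.885 = 3.6927 Tg P/yr.
Box E: F(E→F) = (3.6927 + 0.6906) − 1.310 = 3.0733 Tg P/yr.
Box F throughput = its input = 3.0733 Tg P/yr; τ = 427500 / 3.0733 = 139100 yr.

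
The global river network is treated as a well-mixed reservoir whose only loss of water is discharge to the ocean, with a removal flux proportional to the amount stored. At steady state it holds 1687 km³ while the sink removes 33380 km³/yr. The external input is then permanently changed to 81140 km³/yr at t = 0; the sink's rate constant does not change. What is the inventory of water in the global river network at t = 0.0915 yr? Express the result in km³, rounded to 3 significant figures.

τ = M₀/F₀ = 1687/33380 = 0.05054 yr; rate constant k = 1/τ.
New steady state M_∞ = F₁/k = F₁·τ = 81140 × 0.05054 = 4100.8 km³.
M(t) = M_∞ + (M₀ − M_∞)·e^(−t/τ); t/τ = 0.0915/0.05054 = 1.810, so e^(−t/τ) = 0.1636.
M(t) = 4100.8 − 2414 × 0.1636 = 3705.9 km³.

3710 km³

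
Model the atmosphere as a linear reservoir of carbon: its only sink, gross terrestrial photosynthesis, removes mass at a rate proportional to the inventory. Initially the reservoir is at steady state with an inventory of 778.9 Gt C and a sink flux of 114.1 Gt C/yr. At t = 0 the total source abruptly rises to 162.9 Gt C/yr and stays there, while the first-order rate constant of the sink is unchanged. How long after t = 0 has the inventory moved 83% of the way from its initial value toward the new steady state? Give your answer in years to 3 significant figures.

12.1 yr

τ = M₀/F₀ = 778.9/114.1 = 6.826 yr.
The remaining gap fraction is e^(−t/τ); 83% covered ⇒ e^(−t/τ) = 0.170.
t = −τ ln(0.170) = 6.826 × 1.772 = 12.10 yr.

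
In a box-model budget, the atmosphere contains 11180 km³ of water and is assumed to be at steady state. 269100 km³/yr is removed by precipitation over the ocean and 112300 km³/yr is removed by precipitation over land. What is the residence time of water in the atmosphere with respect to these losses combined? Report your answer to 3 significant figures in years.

0.0293 yr

Total removal = 269100 + 112300 = 381400 km³/yr.
τ = M / ΣF_out = 11180 / 381400 = 0.02931 yr.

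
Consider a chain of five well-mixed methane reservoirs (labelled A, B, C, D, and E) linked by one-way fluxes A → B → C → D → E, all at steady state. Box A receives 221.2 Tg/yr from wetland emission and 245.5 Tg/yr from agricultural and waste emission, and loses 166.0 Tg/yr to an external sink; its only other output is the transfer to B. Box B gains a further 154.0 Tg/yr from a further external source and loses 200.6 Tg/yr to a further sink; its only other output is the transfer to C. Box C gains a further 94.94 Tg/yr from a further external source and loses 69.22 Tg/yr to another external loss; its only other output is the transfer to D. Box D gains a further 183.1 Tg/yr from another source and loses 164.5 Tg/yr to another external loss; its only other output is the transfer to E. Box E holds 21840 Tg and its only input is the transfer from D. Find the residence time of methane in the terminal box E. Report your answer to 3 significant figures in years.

73.2 yr

Box A: F(A→B) = (221.2 + 245.5) − 166.0 = 300.70 Tg/yr.
Box B: F(B→C) = (300.70 + 154.0) − 200.6 = 254.10 Tg/yr.
Box C: F(C→D) = (254.10 + 94.94) − 69.22 = 279.82 Tg/yr.
Box D: F(D→E) = (279.82 + 183.1) − 164.5 = 298.42 Tg/yr.
Box E throughput = its input = 298.42 Tg/yr; τ = 21840 / 298.42 = 73.19 yr.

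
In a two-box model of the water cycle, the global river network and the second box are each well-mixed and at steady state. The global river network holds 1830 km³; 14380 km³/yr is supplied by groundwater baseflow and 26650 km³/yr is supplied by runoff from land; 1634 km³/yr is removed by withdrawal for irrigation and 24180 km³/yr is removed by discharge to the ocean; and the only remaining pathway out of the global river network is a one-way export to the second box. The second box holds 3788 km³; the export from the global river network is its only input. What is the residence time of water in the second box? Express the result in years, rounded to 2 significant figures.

Balance the global river network: ΣF_in = 14380 + 26650 = 41030 km³/yr.
Export to the second box = ΣF_in − (1634 + 24180) = 15216 km³/yr.
At steady state the output of the second box equals its input, 15216 km³/yr.
τ = M / F = 3788 / 15216 = 0.2489 yr.

0.25 yr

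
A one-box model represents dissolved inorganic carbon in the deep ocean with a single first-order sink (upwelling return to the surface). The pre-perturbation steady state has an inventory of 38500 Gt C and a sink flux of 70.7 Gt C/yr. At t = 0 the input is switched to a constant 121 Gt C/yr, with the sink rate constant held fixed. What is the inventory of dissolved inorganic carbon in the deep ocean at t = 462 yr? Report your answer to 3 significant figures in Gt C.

The sink rate constant is k = F₀/M₀ = 70.7/38500 = 0.001836 yr⁻¹.
Solving dM/dt = F₁ − kM with M(0) = M₀ gives M(t) = F₁/k + (M₀ − F₁/k)·e^(−kt).
F₁/k = 121/0.001836 = 65891 Gt C; kt = 0.001836 × 462 = 0.8484, e^(−kt) = 0.4281.
M(462) = 65891 + (38500 − 65891) × 0.4281 = 65891 − 11730 = 54165 Gt C.

54200 Gt C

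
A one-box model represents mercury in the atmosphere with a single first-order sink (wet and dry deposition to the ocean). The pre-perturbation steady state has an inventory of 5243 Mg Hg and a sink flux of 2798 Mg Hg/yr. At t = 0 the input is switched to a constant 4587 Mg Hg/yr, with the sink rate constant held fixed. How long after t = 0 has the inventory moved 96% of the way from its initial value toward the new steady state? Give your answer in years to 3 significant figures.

6.03 yr

τ = M₀/F₀ = 5243/2798 = 1.874 yr.
The remaining gap fraction is e^(−t/τ); 96% covered ⇒ e^(−t/τ) = 0.0400.
t = −τ ln(0.0400) = 1.874 × 3.219 = 6.032 yr.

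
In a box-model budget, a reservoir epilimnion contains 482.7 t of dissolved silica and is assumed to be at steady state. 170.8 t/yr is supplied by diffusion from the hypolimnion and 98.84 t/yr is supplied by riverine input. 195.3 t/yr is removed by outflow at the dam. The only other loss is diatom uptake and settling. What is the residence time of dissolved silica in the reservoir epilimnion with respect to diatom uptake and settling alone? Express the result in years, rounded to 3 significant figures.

6.49 yr

At steady state ΣF_in = ΣF_out.
ΣF_in = 170.8 + 98.84 = 269.64 t/yr.
Diatom uptake and settling flux = ΣF_in − (195.3) = 269.64 − 195.3 = 74.34 t/yr.
τ = M / F = 482.7 / 74.34 = 6.493 yr.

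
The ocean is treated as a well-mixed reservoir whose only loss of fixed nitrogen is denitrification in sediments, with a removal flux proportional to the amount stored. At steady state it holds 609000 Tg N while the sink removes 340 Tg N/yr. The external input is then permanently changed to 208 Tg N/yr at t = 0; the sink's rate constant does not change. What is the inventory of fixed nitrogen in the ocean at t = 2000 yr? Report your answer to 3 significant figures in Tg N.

τ = M₀/F₀ = 609000/340 = 1791 yr; rate constant k = 1/τ.
New steady state M_∞ = F₁/k = F₁·τ = 208 × 1791 = 372560 Tg N.
M(t) = M_∞ + (M₀ − M_∞)·e^(−t/τ); t/τ = 2000/1791 = 1.117, so e^(−t/τ) = 0.3274.
M(t) = 372560 + 236400 × 0.3274 = 449970 Tg N.

450000 Tg N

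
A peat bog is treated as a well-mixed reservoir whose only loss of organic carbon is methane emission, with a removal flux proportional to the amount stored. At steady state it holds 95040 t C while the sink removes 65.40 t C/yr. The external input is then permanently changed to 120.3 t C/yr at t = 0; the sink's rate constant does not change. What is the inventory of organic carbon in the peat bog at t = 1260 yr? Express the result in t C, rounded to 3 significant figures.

141000 t C

The sink rate constant is k = F₀/M₀ = 65.40/95040 = 0.0006881 yr⁻¹.
Solving dM/dt = F₁ − kM with M(0) = M₀ gives M(t) = F₁/k + (M₀ − F₁/k)·e^(−kt).
F₁/k = 120.3/0.0006881 = 174820 t C; kt = 0.0006881 × 1260 = 0.8670, e^(−kt) = 0.4202.
M(1260) = 174820 + (95040 − 174820) × 0.4202 = 174820 − 33520 = 141300 t C.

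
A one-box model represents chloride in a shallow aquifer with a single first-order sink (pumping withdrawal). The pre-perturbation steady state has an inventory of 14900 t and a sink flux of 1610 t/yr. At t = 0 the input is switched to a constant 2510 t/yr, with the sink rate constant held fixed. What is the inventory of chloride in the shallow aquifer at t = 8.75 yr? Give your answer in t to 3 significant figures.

20000 t

τ = M₀/F₀ = 14900/1610 = 9.255 yr; rate constant k = 1/τ.
New steady state M_∞ = F₁/k = F₁·τ = 2510 × 9.255 = 23229 t.
M(t) = M_∞ + (M₀ − M_∞)·e^(−t/τ); t/τ = 8.75/9.255 = 0.9455, so e^(−t/τ) = 0.3885.
M(t) = 23229 − 8329 × 0.3885 = 19993 t.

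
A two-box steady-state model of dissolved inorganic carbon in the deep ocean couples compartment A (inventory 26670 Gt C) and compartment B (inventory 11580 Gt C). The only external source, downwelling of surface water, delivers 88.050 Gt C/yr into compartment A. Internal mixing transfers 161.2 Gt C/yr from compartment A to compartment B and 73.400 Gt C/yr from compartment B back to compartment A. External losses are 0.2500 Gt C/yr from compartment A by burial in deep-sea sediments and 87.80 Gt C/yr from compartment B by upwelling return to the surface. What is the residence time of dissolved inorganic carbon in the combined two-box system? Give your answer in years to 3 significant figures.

434 yr

For the system as a whole, the A↔B exchange is internal and contributes nothing to the throughput; only the external sinks remove mass.
M_total = 26670 + 11580 = 38250 Gt C.
ΣF_external_out = 0.2500 + 87.80 = 88.050 Gt C/yr.
τ = M_total / ΣF_ext = 38250 / 88.050 = 434.4 yr.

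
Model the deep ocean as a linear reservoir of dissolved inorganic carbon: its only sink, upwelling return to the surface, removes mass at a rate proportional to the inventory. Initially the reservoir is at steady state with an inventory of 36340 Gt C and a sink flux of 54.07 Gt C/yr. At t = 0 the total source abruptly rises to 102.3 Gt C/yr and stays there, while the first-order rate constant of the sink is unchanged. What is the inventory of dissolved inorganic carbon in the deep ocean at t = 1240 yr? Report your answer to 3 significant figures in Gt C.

Residence time τ = M₀/F₀ = 672.1 yr. The eventual steady state is M_∞ = M₀·(F₁/F₀) = 36340 × 102.3/54.07 = 68755 Gt C.
The anomaly ΔM(t) = M(t) − M_∞ decays as ΔM₀·e^(−t/τ) with ΔM₀ = 36340 − 68755 = −32410 Gt C.
At t = 1240 yr, e^(−t/τ) = e^(−1.845) = 0.1580, so ΔM = −5122 Gt C and M = 68755 − 5122 = 63633 Gt C.

63600 Gt C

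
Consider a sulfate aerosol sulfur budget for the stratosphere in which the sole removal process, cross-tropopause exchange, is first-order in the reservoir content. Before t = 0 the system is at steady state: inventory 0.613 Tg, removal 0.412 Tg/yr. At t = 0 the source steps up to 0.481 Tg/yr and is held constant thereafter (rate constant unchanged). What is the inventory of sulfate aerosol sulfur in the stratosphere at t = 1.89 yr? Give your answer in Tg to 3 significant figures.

Residence time τ = M₀/F₀ = 1.488 yr. The eventual steady state is M_∞ = M₀·(F₁/F₀) = 0.613 × 0.481/0.412 = 0.71566 Tg.
The anomaly ΔM(t) = M(t) − M_∞ decays as ΔM₀·e^(−t/τ) with ΔM₀ = 0.613 − 0.71566 = −0.1027 Tg.
At t = 1.89 yr, e^(−t/τ) = e^(−1.270) = 0.2808, so ΔM = −0.02882 Tg and M = 0.71566 − 0.02882 = 0.68684 Tg.

0.687 Tg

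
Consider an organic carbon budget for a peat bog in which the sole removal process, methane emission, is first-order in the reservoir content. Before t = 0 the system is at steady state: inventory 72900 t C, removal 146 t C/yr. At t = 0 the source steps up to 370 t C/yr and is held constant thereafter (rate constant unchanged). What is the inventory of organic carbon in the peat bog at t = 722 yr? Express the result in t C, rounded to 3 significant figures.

158000 t C

The sink rate constant is k = F₀/M₀ = 146/72900 = 0.002003 yr⁻¹.
Solving dM/dt = F₁ − kM with M(0) = M₀ gives M(t) = F₁/k + (M₀ − F₁/k)·e^(−kt).
F₁/k = 370/0.002003 = 184750 t C; kt = 0.002003 × 722 = 1.446, e^(−kt) = 0.2355.
M(722) = 184750 + (72900 − 184750) × 0.2355 = 184750 − 26340 = 158410 t C.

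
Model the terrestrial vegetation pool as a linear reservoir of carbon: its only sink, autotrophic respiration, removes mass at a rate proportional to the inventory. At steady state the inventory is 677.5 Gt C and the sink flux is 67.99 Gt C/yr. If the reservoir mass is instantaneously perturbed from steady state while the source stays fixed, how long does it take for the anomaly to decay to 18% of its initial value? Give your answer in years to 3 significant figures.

For a linear reservoir the anomaly decays as exp(−t/τ) with τ = M/F = 677.5/67.99 = 9.965 yr.
exp(−t/τ) = 0.18 ⇒ t = −τ ln(0.18) = 9.965 × 1.715 = 17.09 yr.

17.1 yr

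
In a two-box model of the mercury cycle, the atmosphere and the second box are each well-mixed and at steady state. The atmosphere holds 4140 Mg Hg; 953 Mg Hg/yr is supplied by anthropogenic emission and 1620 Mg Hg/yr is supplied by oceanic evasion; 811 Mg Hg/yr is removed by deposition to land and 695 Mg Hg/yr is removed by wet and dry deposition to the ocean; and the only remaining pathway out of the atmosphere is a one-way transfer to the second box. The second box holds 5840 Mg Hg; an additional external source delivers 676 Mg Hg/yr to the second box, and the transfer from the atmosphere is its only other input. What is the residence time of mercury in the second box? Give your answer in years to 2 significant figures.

3.4 yr

Balance the atmosphere: ΣF_in = 953 + 1620 = 2573.0 Mg Hg/yr.
Transfer to the second box = ΣF_in − (811 + 695) = 1067.0 Mg Hg/yr.
Total input to the second box = 1067.0 + 676 = 1743.0 Mg Hg/yr; at steady state this equals its total output.
τ = M / F = 5840 / 1743.0 = 3.351 yr.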